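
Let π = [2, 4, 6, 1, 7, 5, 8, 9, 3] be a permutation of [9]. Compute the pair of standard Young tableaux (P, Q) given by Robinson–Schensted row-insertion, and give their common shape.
P = [1, 3, 5, 7, 8, 9] / [2, 4] / [6];  Q = [1, 2, 3, 5, 7, 8] / [4, 6] / [9];  common shape = (6, 2, 1)

Row-insert the values π_1, π_2, … into P one at a time, bumping the leftmost entry strictly greater than the inserted value down to the next row. The recording tableau Q records, in position (i, j), the step at which that cell was added to P.
  Insert 2 (step 1): P = [2];  Q = [1]
  Insert 4 (step 2): P = [2, 4];  Q = [1, 2]
  Insert 6 (step 3): P = [2, 4, 6];  Q = [1, 2, 3]
  Insert 1 (step 4): P = [1, 4, 6] / [2];  Q = [1, 2, 3] / [4]
  Insert 7 (step 5): P = [1, 4, 6, 7] / [2];  Q = [1, 2, 3, 5] / [4]
  Insert 5 (step 6): P = [1, 4, 5, 7] / [2, 6];  Q = [1, 2, 3, 5] / [4, 6]
  Insert 8 (step 7): P = [1, 4, 5, 7, 8] / [2, 6];  Q = [1, 2, 3, 5, 7] / [4, 6]
  Insert 9 (step 8): P = [1, 4, 5, 7, 8, 9] / [2, 6];  Q = [1, 2, 3, 5, 7, 8] / [4, 6]
  Insert 3 (step 9): P = [1, 3, 5, 7, 8, 9] / [2, 4] / [6];  Q = [1, 2, 3, 5, 7, 8] / [4, 6] / [9]
Final shape: (6, 2, 1).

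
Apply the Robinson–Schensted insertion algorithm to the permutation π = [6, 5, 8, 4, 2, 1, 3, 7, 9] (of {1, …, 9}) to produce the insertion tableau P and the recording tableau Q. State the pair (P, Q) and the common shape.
P = [1, 3, 7, 9] / [2, 8] / [4] / [5] / [6];  Q = [1, 3, 8, 9] / [2, 7] / [4] / [5] / [6];  common shape = (4, 2, 1, 1, 1)

Row-insert the values π_1, π_2, … into P one at a time, bumping the leftmost entry strictly greater than the inserted value down to the next row. The recording tableau Q records, in position (i, j), the step at which that cell was added to P.
  Insert 6 (step 1): P = [6];  Q = [1]
  Insert 5 (step 2): P = [5] / [6];  Q = [1] / [2]
  Insert 8 (step 3): P = [5, 8] / [6];  Q = [1, 3] / [2]
  Insert 4 (step 4): P = [4, 8] / [5] / [6];  Q = [1, 3] / [2] / [4]
  Insert 2 (step 5): P = [2, 8] / [4] / [5] / [6];  Q = [1, 3] / [2] / [4] / [5]
  Insert 1 (step 6): P = [1, 8] / [2] / [4] / [5] / [6];  Q = [1, 3] / [2] / [4] / [5] / [6]
  Insert 3 (step 7): P = [1, 3] / [2, 8] / [4] / [5] / [6];  Q = [1, 3] / [2, 7] / [4] / [5] / [6]
  Insert 7 (step 8): P = [1, 3, 7] / [2, 8] / [4] / [5] / [6];  Q = [1, 3, 8] / [2, 7] / [4] / [5] / [6]
  Insert 9 (step 9): P = [1, 3, 7, 9] / [2, 8] / [4] / [5] / [6];  Q = [1, 3, 8, 9] / [2, 7] / [4] / [5] / [6]
Final shape: (4, 2, 1, 1, 1).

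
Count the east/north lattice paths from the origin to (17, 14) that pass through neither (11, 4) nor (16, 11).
Number of paths = 206424345

Inclusion–exclusion. Total paths: C(31, 17) = 265182525. Through P₁: C(15, 11)·C(16, 6) = 10930920. Through P₂: C(27, 16)·C(4, 1) = 52151580. Since P₁ is strictly southwest of P₂, a monotone path through both must visit P₁ then P₂; paths through both = C(15, 11)·C(12, 5)·C(4, 1) = 4324320. Avoid both = 265182525 − 10930920 − 52151580 + 4324320 = 206424345.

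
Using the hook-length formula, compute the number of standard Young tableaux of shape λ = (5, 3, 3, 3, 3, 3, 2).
# SYT of shape (5, 3, 3, 3, 3, 3, 2) = 157134978

Hook-length formula: f^λ = n! / Π hook(c), product over all cells c of the Young diagram. For λ = (5, 3, 3, 3, 3, 3, 2), n = 22 boxes. Hook lengths by row (left-to-right, top-to-bottom): [11, 10, 8, 2, 1]; [8, 7, 5]; [7, 6, 4]; [6, 5, 3]; [5, 4, 2]; [4, 3, 1]; [2, 1]. Product of hooks = 7153090560000. So f^λ = 22! / 7153090560000 = 1124000727777607680000 / 7153090560000 = 157134978.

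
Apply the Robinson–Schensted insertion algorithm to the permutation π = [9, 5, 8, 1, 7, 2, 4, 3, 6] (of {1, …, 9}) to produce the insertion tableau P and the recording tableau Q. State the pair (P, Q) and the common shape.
P = [1, 2, 3, 6] / [4, 7] / [5] / [8] / [9];  Q = [1, 3, 7, 9] / [2, 5] / [4] / [6] / [8];  common shape = (4, 2, 1, 1, 1)

Row-insert the values π_1, π_2, … into P one at a time, bumping the leftmost entry strictly greater than the inserted value down to the next row. The recording tableau Q records, in position (i, j), the step at which that cell was added to P.
  Insert 9 (step 1): P = [9];  Q = [1]
  Insert 5 (step 2): P = [5] / [9];  Q = [1] / [2]
  Insert 8 (step 3): P = [5, 8] / [9];  Q = [1, 3] / [2]
  Insert 1 (step 4): P = [1, 8] / [5] / [9];  Q = [1, 3] / [2] / [4]
  Insert 7 (step 5): P = [1, 7] / [5, 8] / [9];  Q = [1, 3] / [2, 5] / [4]
  Insert 2 (step 6): P = [1, 2] / [5, 7] / [8] / [9];  Q = [1, 3] / [2, 5] / [4] / [6]
  Insert 4 (step 7): P = [1, 2, 4] / [5, 7] / [8] / [9];  Q = [1, 3, 7] / [2, 5] / [4] / [6]
  Insert 3 (step 8): P = [1, 2, 3] / [4, 7] / [5] / [8] / [9];  Q = [1, 3, 7] / [2, 5] / [4] / [6] / [8]
  Insert 6 (step 9): P = [1, 2, 3, 6] / [4, 7] / [5] / [8] / [9];  Q = [1, 3, 7, 9] / [2, 5] / [4] / [6] / [8]
Final shape: (4, 2, 1, 1, 1).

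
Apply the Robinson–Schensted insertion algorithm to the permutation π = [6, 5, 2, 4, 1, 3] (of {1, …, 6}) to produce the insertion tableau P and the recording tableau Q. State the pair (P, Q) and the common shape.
P = [1, 3] / [2, 4] / [5] / [6];  Q = [1, 4] / [2, 6] / [3] / [5];  common shape = (2, 2, 1, 1)

Row-insert the values π_1, π_2, … into P one at a time, bumping the leftmost entry strictly greater than the inserted value down to the next row. The recording tableau Q records, in position (i, j), the step at which that cell was added to P.
  Insert 6 (step 1): P = [6];  Q = [1]
  Insert 5 (step 2): P = [5] / [6];  Q = [1] / [2]
  Insert 2 (step 3): P = [2] / [5] / [6];  Q = [1] / [2] / [3]
  Insert 4 (step 4): P = [2, 4] / [5] / [6];  Q = [1, 4] / [2] / [3]
  Insert 1 (step 5): P = [1, 4] / [2] / [5] / [6];  Q = [1, 4] / [2] / [3] / [5]
  Insert 3 (step 6): P = [1, 3] / [2, 4] / [5] / [6];  Q = [1, 4] / [2, 6] / [3] / [5]
Final shape: (2, 2, 1, 1).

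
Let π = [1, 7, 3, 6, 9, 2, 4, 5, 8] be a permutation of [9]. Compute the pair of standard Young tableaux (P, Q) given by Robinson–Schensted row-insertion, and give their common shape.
P = [1, 2, 4, 5, 8] / [3, 6, 9] / [7];  Q = [1, 2, 4, 5, 9] / [3, 7, 8] / [6];  common shape = (5, 3, 1)

Row-insert the values π_1, π_2, … into P one at a time, bumping the leftmost entry strictly greater than the inserted value down to the next row. The recording tableau Q records, in position (i, j), the step at which that cell was added to P.
  Insert 1 (step 1): P = [1];  Q = [1]
  Insert 7 (step 2): P = [1, 7];  Q = [1, 2]
  Insert 3 (step 3): P = [1, 3] / [7];  Q = [1, 2] / [3]
  Insert 6 (step 4): P = [1, 3, 6] / [7];  Q = [1, 2, 4] / [3]
  Insert 9 (step 5): P = [1, 3, 6, 9] / [7];  Q = [1, 2, 4, 5] / [3]
  Insert 2 (step 6): P = [1, 2, 6, 9] / [3] / [7];  Q = [1, 2, 4, 5] / [3] / [6]
  Insert 4 (step 7): P = [1, 2, 4, 9] / [3, 6] / [7];  Q = [1, 2, 4, 5] / [3, 7] / [6]
  Insert 5 (step 8): P = [1, 2, 4, 5] / [3, 6, 9] / [7];  Q = [1, 2, 4, 5] / [3, 7, 8] / [6]
  Insert 8 (step 9): P = [1, 2, 4, 5, 8] / [3, 6, 9] / [7];  Q = [1, 2, 4, 5, 9] / [3, 7, 8] / [6]
Final shape: (5, 3, 1).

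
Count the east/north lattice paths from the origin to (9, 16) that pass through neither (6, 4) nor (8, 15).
Number of paths = 999557

Inclusion–exclusion. Total paths: C(25, 9) = 2042975. Through P₁: C(10, 6)·C(15, 3) = 95550. Through P₂: C(23, 8)·C(2, 1) = 980628. Since P₁ is strictly southwest of P₂, a monotone path through both must visit P₁ then P₂; paths through both = C(10, 6)·C(13, 2)·C(2, 1) = 32760. Avoid both = 2042975 − 95550 − 980628 + 32760 = 999557.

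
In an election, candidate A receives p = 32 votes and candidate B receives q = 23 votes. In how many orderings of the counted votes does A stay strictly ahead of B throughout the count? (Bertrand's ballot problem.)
Strict-lead orderings = 305417807763705

Total orderings of the 55 votes with 32 for A: C(55, 32) = 1866442158555975. By the Bertrand ballot formula (Cycle Lemma / reflection principle), the number of orderings in which A is strictly ahead of B throughout is (p − q)/(p + q) · C(p + q, p) = (32 − 23)/(32 + 23) · 1866442158555975 = 305417807763705.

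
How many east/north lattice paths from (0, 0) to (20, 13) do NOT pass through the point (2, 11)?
Number of paths = 573151620

Total paths from (0, 0) to (20, 13): C(33, 20) = 573166440. Paths through (2, 11): (paths (0, 0) → (2, 11)) × (paths (2, 11) → (20, 13)) = C(13, 2) · C(20, 18) = 78 · 190 = 14820. Avoidance count = 573166440 − 14820 = 573151620.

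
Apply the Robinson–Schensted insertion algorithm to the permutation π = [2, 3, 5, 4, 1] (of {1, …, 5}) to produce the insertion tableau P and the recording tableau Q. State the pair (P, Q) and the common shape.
P = [1, 3, 4] / [2] / [5];  Q = [1, 2, 3] / [4] / [5];  common shape = (3, 1, 1)

Row-insert the values π_1, π_2, … into P one at a time, bumping the leftmost entry strictly greater than the inserted value down to the next row. The recording tableau Q records, in position (i, j), the step at which that cell was added to P.
  Insert 2 (step 1): P = [2];  Q = [1]
  Insert 3 (step 2): P = [2, 3];  Q = [1, 2]
  Insert 5 (step 3): P = [2, 3, 5];  Q = [1, 2, 3]
  Insert 4 (step 4): P = [2, 3, 4] / [5];  Q = [1, 2, 3] / [4]
  Insert 1 (step 5): P = [1, 3, 4] / [2] / [5];  Q = [1, 2, 3] / [4] / [5]
Final shape: (3, 1, 1).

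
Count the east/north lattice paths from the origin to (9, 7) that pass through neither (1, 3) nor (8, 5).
Number of paths = 6031

Inclusion–exclusion. Total paths: C(16, 9) = 11440. Through P₁: C(4, 1)·C(12, 8) = 1980. Through P₂: C(13, 8)·C(3, 1) = 3861. Since P₁ is strictly southwest of P₂, a monotone path through both must visit P₁ then P₂; paths through both = C(4, 1)·C(9, 7)·C(3, 1) = 432. Avoid both = 11440 − 1980 − 3861 + 432 = 6031.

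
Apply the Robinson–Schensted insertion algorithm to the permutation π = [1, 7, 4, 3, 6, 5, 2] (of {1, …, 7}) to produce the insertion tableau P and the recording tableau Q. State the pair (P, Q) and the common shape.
P = [1, 2, 5] / [3, 6] / [4] / [7];  Q = [1, 2, 5] / [3, 6] / [4] / [7];  common shape = (3, 2, 1, 1)

Row-insert the values π_1, π_2, … into P one at a time, bumping the leftmost entry strictly greater than the inserted value down to the next row. The recording tableau Q records, in position (i, j), the step at which that cell was added to P.
  Insert 1 (step 1): P = [1];  Q = [1]
  Insert 7 (step 2): P = [1, 7];  Q = [1, 2]
  Insert 4 (step 3): P = [1, 4] / [7];  Q = [1, 2] / [3]
  Insert 3 (step 4): P = [1, 3] / [4] / [7];  Q = [1, 2] / [3] / [4]
  Insert 6 (step 5): P = [1, 3, 6] / [4] / [7];  Q = [1, 2, 5] / [3] / [4]
  Insert 5 (step 6): P = [1, 3, 5] / [4, 6] / [7];  Q = [1, 2, 5] / [3, 6] / [4]
  Insert 2 (step 7): P = [1, 2, 5] / [3, 6] / [4] / [7];  Q = [1, 2, 5] / [3, 6] / [4] / [7]
Final shape: (3, 2, 1, 1).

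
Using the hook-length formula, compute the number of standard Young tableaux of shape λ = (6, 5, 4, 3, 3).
# SYT of shape (6, 5, 4, 3, 3) = 271591320

Hook-length formula: f^λ = n! / Π hook(c), product over all cells c of the Young diagram. For λ = (6, 5, 4, 3, 3), n = 21 boxes. Hook lengths by row (left-to-right, top-to-bottom): [10, 9, 8, 5, 3, 1]; [8, 7, 6, 3, 1]; [6, 5, 4, 1]; [4, 3, 2]; [3, 2, 1]. Product of hooks = 188116992000. So f^λ = 21! / 188116992000 = 51090942171709440000 / 188116992000 = 271591320.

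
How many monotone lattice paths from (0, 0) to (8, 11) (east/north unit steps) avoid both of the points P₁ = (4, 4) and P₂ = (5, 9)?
Number of paths = 36662

Inclusion–exclusion. Total paths: C(19, 8) = 75582. Through P₁: C(8, 4)·C(11, 4) = 23100. Through P₂: C(14, 5)·C(5, 3) = 20020. Since P₁ is strictly southwest of P₂, a monotone path through both must visit P₁ then P₂; paths through both = C(8, 4)·C(6, 1)·C(5, 3) = 4200. Avoid both = 75582 − 23100 − 20020 + 4200 = 36662.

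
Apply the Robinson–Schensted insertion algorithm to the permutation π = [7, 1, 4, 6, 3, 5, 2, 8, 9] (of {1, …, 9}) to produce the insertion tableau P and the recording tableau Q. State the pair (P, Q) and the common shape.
P = [1, 2, 5, 8, 9] / [3, 6] / [4] / [7];  Q = [1, 3, 4, 8, 9] / [2, 6] / [5] / [7];  common shape = (5, 2, 1, 1)

Row-insert the values π_1, π_2, … into P one at a time, bumping the leftmost entry strictly greater than the inserted value down to the next row. The recording tableau Q records, in position (i, j), the step at which that cell was added to P.
  Insert 7 (step 1): P = [7];  Q = [1]
  Insert 1 (step 2): P = [1] / [7];  Q = [1] / [2]
  Insert 4 (step 3): P = [1, 4] / [7];  Q = [1, 3] / [2]
  Insert 6 (step 4): P = [1, 4, 6] / [7];  Q = [1, 3, 4] / [2]
  Insert 3 (step 5): P = [1, 3, 6] / [4] / [7];  Q = [1, 3, 4] / [2] / [5]
  Insert 5 (step 6): P = [1, 3, 5] / [4, 6] / [7];  Q = [1, 3, 4] / [2, 6] / [5]
  Insert 2 (step 7): P = [1, 2, 5] / [3, 6] / [4] / [7];  Q = [1, 3, 4] / [2, 6] / [5] / [7]
  Insert 8 (step 8): P = [1, 2, 5, 8] / [3, 6] / [4] / [7];  Q = [1, 3, 4, 8] / [2, 6] / [5] / [7]
  Insert 9 (step 9): P = [1, 2, 5, 8, 9] / [3, 6] / [4] / [7];  Q = [1, 3, 4, 8, 9] / [2, 6] / [5] / [7]
Final shape: (5, 2, 1, 1).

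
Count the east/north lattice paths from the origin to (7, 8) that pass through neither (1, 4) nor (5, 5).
Number of paths = 3115

Inclusion–exclusion. Total paths: C(15, 7) = 6435. Through P₁: C(5, 1)·C(10, 6) = 1050. Through P₂: C(10, 5)·C(5, 2) = 2520. Since P₁ is strictly southwest of P₂, a monotone path through both must visit P₁ then P₂; paths through both = C(5, 1)·C(5, 4)·C(5, 2) = 250. Avoid both = 6435 − 1050 − 2520 + 250 = 3115.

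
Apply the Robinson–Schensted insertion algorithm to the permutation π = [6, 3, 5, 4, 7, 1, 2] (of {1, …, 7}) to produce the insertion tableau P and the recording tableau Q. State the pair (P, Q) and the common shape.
P = [1, 2, 7] / [3, 4] / [5] / [6];  Q = [1, 3, 5] / [2, 7] / [4] / [6];  common shape = (3, 2, 1, 1)

Row-insert the values π_1, π_2, … into P one at a time, bumping the leftmost entry strictly greater than the inserted value down to the next row. The recording tableau Q records, in position (i, j), the step at which that cell was added to P.
  Insert 6 (step 1): P = [6];  Q = [1]
  Insert 3 (step 2): P = [3] / [6];  Q = [1] / [2]
  Insert 5 (step 3): P = [3, 5] / [6];  Q = [1, 3] / [2]
  Insert 4 (step 4): P = [3, 4] / [5] / [6];  Q = [1, 3] / [2] / [4]
  Insert 7 (step 5): P = [3, 4, 7] / [5] / [6];  Q = [1, 3, 5] / [2] / [4]
  Insert 1 (step 6): P = [1, 4, 7] / [3] / [5] / [6];  Q = [1, 3, 5] / [2] / [4] / [6]
  Insert 2 (step 7): P = [1, 2, 7] / [3, 4] / [5] / [6];  Q = [1, 3, 5] / [2, 7] / [4] / [6]
Final shape: (3, 2, 1, 1).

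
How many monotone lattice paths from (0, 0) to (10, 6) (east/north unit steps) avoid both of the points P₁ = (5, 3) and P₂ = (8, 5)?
Number of paths = 2691

Inclusion–exclusion. Total paths: C(16, 10) = 8008. Through P₁: C(8, 5)·C(8, 5) = 3136. Through P₂: C(13, 8)·C(3, 2) = 3861. Since P₁ is strictly southwest of P₂, a monotone path through both must visit P₁ then P₂; paths through both = C(8, 5)·C(5, 3)·C(3, 2) = 1680. Avoid both = 8008 − 3136 − 3861 + 1680 = 2691.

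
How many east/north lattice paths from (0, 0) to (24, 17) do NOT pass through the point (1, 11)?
Number of paths = 151578780210

Total paths from (0, 0) to (24, 17): C(41, 24) = 151584480450. Paths through (1, 11): (paths (0, 0) → (1, 11)) × (paths (1, 11) → (24, 17)) = C(12, 1) · C(29, 23) = 12 · 475020 = 5700240. Avoidance count = 151584480450 − 5700240 = 151578780210.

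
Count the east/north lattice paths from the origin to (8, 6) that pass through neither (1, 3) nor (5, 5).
Number of paths = 1755

Inclusion–exclusion. Total paths: C(14, 8) = 3003. Through P₁: C(4, 1)·C(10, 7) = 480. Through P₂: C(10, 5)·C(4, 3) = 1008. Since P₁ is strictly southwest of P₂, a monotone path through both must visit P₁ then P₂; paths through both = C(4, 1)·C(6, 4)·C(4, 3) = 240. Avoid both = 3003 − 480 − 1008 + 240 = 1755.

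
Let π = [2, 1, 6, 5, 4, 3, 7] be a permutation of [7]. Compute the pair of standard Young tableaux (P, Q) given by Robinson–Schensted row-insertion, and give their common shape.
P = [1, 3, 7] / [2, 4] / [5] / [6];  Q = [1, 3, 7] / [2, 4] / [5] / [6];  common shape = (3, 2, 1, 1)

Row-insert the values π_1, π_2, … into P one at a time, bumping the leftmost entry strictly greater than the inserted value down to the next row. The recording tableau Q records, in position (i, j), the step at which that cell was added to P.
  Insert 2 (step 1): P = [2];  Q = [1]
  Insert 1 (step 2): P = [1] / [2];  Q = [1] / [2]
  Insert 6 (step 3): P = [1, 6] / [2];  Q = [1, 3] / [2]
  Insert 5 (step 4): P = [1, 5] / [2, 6];  Q = [1, 3] / [2, 4]
  Insert 4 (step 5): P = [1, 4] / [2, 5] / [6];  Q = [1, 3] / [2, 4] / [5]
  Insert 3 (step 6): P = [1, 3] / [2, 4] / [5] / [6];  Q = [1, 3] / [2, 4] / [5] / [6]
  Insert 7 (step 7): P = [1, 3, 7] / [2, 4] / [5] / [6];  Q = [1, 3, 7] / [2, 4] / [5] / [6]
Final shape: (3, 2, 1, 1).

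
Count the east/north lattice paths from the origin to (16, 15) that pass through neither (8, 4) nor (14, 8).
Number of paths = 255357585

Inclusion–exclusion. Total paths: C(31, 16) = 300540195. Through P₁: C(12, 8)·C(19, 8) = 37413090. Through P₂: C(22, 14)·C(9, 2) = 11511720. Since P₁ is strictly southwest of P₂, a monotone path through both must visit P₁ then P₂; paths through both = C(12, 8)·C(10, 6)·C(9, 2) = 3742200. Avoid both = 300540195 − 37413090 − 11511720 + 3742200 = 255357585.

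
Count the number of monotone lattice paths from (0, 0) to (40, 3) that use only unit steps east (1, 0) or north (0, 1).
Number of paths = 12341

A monotone lattice path from (0, 0) to (40, 3) consists of 40 east steps and 3 north steps in some order, so it is determined by which 40 of the 43 steps are east. The count is C(43, 40) = 12341.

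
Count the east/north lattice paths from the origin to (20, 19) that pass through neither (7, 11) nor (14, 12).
Number of paths = 46311665322

Inclusion–exclusion. Total paths: C(39, 20) = 68923264410. Through P₁: C(18, 7)·C(21, 13) = 6475865760. Through P₂: C(26, 14)·C(13, 6) = 16572613200. Since P₁ is strictly southwest of P₂, a monotone path through both must visit P₁ then P₂; paths through both = C(18, 7)·C(8, 7)·C(13, 6) = 436879872. Avoid both = 68923264410 − 6475865760 − 16572613200 + 436879872 = 46311665322.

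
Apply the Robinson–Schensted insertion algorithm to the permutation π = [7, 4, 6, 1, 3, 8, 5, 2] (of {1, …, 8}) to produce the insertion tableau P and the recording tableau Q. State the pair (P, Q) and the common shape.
P = [1, 2, 5] / [3, 6, 8] / [4] / [7];  Q = [1, 3, 6] / [2, 5, 7] / [4] / [8];  common shape = (3, 3, 1, 1)

Row-insert the values π_1, π_2, … into P one at a time, bumping the leftmost entry strictly greater than the inserted value down to the next row. The recording tableau Q records, in position (i, j), the step at which that cell was added to P.
  Insert 7 (step 1): P = [7];  Q = [1]
  Insert 4 (step 2): P = [4] / [7];  Q = [1] / [2]
  Insert 6 (step 3): P = [4, 6] / [7];  Q = [1, 3] / [2]
  Insert 1 (step 4): P = [1, 6] / [4] / [7];  Q = [1, 3] / [2] / [4]
  Insert 3 (step 5): P = [1, 3] / [4, 6] / [7];  Q = [1, 3] / [2, 5] / [4]
  Insert 8 (step 6): P = [1, 3, 8] / [4, 6] / [7];  Q = [1, 3, 6] / [2, 5] / [4]
  Insert 5 (step 7): P = [1, 3, 5] / [4, 6, 8] / [7];  Q = [1, 3, 6] / [2, 5, 7] / [4]
  Insert 2 (step 8): P = [1, 2, 5] / [3, 6, 8] / [4] / [7];  Q = [1, 3, 6] / [2, 5, 7] / [4] / [8]
Final shape: (3, 3, 1, 1).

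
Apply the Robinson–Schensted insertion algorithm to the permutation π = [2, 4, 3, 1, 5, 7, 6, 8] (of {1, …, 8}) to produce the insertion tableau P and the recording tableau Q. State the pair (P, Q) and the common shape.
P = [1, 3, 5, 6, 8] / [2, 7] / [4];  Q = [1, 2, 5, 6, 8] / [3, 7] / [4];  common shape = (5, 2, 1)

Row-insert the values π_1, π_2, … into P one at a time, bumping the leftmost entry strictly greater than the inserted value down to the next row. The recording tableau Q records, in position (i, j), the step at which that cell was added to P.
  Insert 2 (step 1): P = [2];  Q = [1]
  Insert 4 (step 2): P = [2, 4];  Q = [1, 2]
  Insert 3 (step 3): P = [2, 3] / [4];  Q = [1, 2] / [3]
  Insert 1 (step 4): P = [1, 3] / [2] / [4];  Q = [1, 2] / [3] / [4]
  Insert 5 (step 5): P = [1, 3, 5] / [2] / [4];  Q = [1, 2, 5] / [3] / [4]
  Insert 7 (step 6): P = [1, 3, 5, 7] / [2] / [4];  Q = [1, 2, 5, 6] / [3] / [4]
  Insert 6 (step 7): P = [1, 3, 5, 6] / [2, 7] / [4];  Q = [1, 2, 5, 6] / [3, 7] / [4]
  Insert 8 (step 8): P = [1, 3, 5, 6, 8] / [2, 7] / [4];  Q = [1, 2, 5, 6, 8] / [3, 7] / [4]
Final shape: (5, 2, 1).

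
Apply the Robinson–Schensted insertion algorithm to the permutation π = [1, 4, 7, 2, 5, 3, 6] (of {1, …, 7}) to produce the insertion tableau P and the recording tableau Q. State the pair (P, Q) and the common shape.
P = [1, 2, 3, 6] / [4, 5] / [7];  Q = [1, 2, 3, 7] / [4, 5] / [6];  common shape = (4, 2, 1)

Row-insert the values π_1, π_2, … into P one at a time, bumping the leftmost entry strictly greater than the inserted value down to the next row. The recording tableau Q records, in position (i, j), the step at which that cell was added to P.
  Insert 1 (step 1): P = [1];  Q = [1]
  Insert 4 (step 2): P = [1, 4];  Q = [1, 2]
  Insert 7 (step 3): P = [1, 4, 7];  Q = [1, 2, 3]
  Insert 2 (step 4): P = [1, 2, 7] / [4];  Q = [1, 2, 3] / [4]
  Insert 5 (step 5): P = [1, 2, 5] / [4, 7];  Q = [1, 2, 3] / [4, 5]
  Insert 3 (step 6): P = [1, 2, 3] / [4, 5] / [7];  Q = [1, 2, 3] / [4, 5] / [6]
  Insert 6 (step 7): P = [1, 2, 3, 6] / [4, 5] / [7];  Q = [1, 2, 3, 7] / [4, 5] / [6]
Final shape: (4, 2, 1).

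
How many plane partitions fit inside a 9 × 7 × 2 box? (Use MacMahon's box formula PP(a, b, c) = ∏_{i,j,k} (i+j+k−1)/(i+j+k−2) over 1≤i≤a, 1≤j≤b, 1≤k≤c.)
PP(9, 7, 2) = 27810640

Evaluate the triple product over i = 1..9, j = 1..7, k = 1..2. The factors are (2/1) · (3/2) · (3/2) · (4/3) · (4/3) · (5/4) · (5/4) · (6/5) · … (126 factors total). The numerators and denominators telescope so the product is an integer; carrying out the multiplication exactly gives PP(9, 7, 2) = 27810640.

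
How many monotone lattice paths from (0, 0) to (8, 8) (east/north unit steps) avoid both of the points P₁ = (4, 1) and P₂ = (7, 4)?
Number of paths = 10070

Inclusion–exclusion. Total paths: C(16, 8) = 12870. Through P₁: C(5, 4)·C(11, 4) = 1650. Through P₂: C(11, 7)·C(5, 1) = 1650. Since P₁ is strictly southwest of P₂, a monotone path through both must visit P₁ then P₂; paths through both = C(5, 4)·C(6, 3)·C(5, 1) = 500. Avoid both = 12870 − 1650 − 1650 + 500 = 10070.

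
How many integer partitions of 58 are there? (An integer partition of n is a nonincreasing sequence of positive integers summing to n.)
p(58) = 715220

Compute p(n) via the recurrence p(n, m) = p(n, m−1) + p(n−m, m), where p(n, m) counts partitions of n with all parts ≤ m and p(n) = p(n, n). The base cases are p(0, m) = 1 and p(n, 0) = 0 for n > 0. Filling the table yields p(58) = 715220. (Euler's pentagonal recurrence is an alternative.)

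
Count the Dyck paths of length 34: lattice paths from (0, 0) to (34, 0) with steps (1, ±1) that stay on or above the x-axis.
C_17 = 129644790

These Dyck paths are counted by the Catalan number C_n = (1/(n + 1)) · C(2n, n). For n = 17: C_17 = (1/18) · C(34, 17) = 2333606220/18 = 129644790.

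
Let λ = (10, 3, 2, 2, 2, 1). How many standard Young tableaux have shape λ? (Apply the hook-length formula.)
# SYT of shape (10, 3, 2, 2, 2, 1) = 21829632

Hook-length formula: f^λ = n! / Π hook(c), product over all cells c of the Young diagram. For λ = (10, 3, 2, 2, 2, 1), n = 20 boxes. Hook lengths by row (left-to-right, top-to-bottom): [15, 13, 9, 7, 6, 5, 4, 3, 2, 1]; [7, 5, 1]; [5, 3]; [4, 2]; [3, 1]; [1]. Product of hooks = 111449520000. So f^λ = 20! / 111449520000 = 2432902008176640000 / 111449520000 = 21829632.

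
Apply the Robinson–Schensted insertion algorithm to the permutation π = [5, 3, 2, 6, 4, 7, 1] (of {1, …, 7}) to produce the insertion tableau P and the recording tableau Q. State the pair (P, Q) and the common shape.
P = [1, 4, 7] / [2, 6] / [3] / [5];  Q = [1, 4, 6] / [2, 5] / [3] / [7];  common shape = (3, 2, 1, 1)

Row-insert the values π_1, π_2, … into P one at a time, bumping the leftmost entry strictly greater than the inserted value down to the next row. The recording tableau Q records, in position (i, j), the step at which that cell was added to P.
  Insert 5 (step 1): P = [5];  Q = [1]
  Insert 3 (step 2): P = [3] / [5];  Q = [1] / [2]
  Insert 2 (step 3): P = [2] / [3] / [5];  Q = [1] / [2] / [3]
  Insert 6 (step 4): P = [2, 6] / [3] / [5];  Q = [1, 4] / [2] / [3]
  Insert 4 (step 5): P = [2, 4] / [3, 6] / [5];  Q = [1, 4] / [2, 5] / [3]
  Insert 7 (step 6): P = [2, 4, 7] / [3, 6] / [5];  Q = [1, 4, 6] / [2, 5] / [3]
  Insert 1 (step 7): P = [1, 4, 7] / [2, 6] / [3] / [5];  Q = [1, 4, 6] / [2, 5] / [3] / [7]
Final shape: (3, 2, 1, 1).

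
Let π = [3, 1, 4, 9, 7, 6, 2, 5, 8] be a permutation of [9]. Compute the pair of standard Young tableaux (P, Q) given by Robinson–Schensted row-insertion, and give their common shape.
P = [1, 2, 5, 8] / [3, 4, 6] / [7] / [9];  Q = [1, 3, 4, 9] / [2, 5, 8] / [6] / [7];  common shape = (4, 3, 1, 1)

Row-insert the values π_1, π_2, … into P one at a time, bumping the leftmost entry strictly greater than the inserted value down to the next row. The recording tableau Q records, in position (i, j), the step at which that cell was added to P.
  Insert 3 (step 1): P = [3];  Q = [1]
  Insert 1 (step 2): P = [1] / [3];  Q = [1] / [2]
  Insert 4 (step 3): P = [1, 4] / [3];  Q = [1, 3] / [2]
  Insert 9 (step 4): P = [1, 4, 9] / [3];  Q = [1, 3, 4] / [2]
  Insert 7 (step 5): P = [1, 4, 7] / [3, 9];  Q = [1, 3, 4] / [2, 5]
  Insert 6 (step 6): P = [1, 4, 6] / [3, 7] / [9];  Q = [1, 3, 4] / [2, 5] / [6]
  Insert 2 (step 7): P = [1, 2, 6] / [3, 4] / [7] / [9];  Q = [1, 3, 4] / [2, 5] / [6] / [7]
  Insert 5 (step 8): P = [1, 2, 5] / [3, 4, 6] / [7] / [9];  Q = [1, 3, 4] / [2, 5, 8] / [6] / [7]
  Insert 8 (step 9): P = [1, 2, 5, 8] / [3, 4, 6] / [7] / [9];  Q = [1, 3, 4, 9] / [2, 5, 8] / [6] / [7]
Final shape: (4, 3, 1, 1).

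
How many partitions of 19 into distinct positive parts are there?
q(19) = 54

A partition into distinct parts is a strictly decreasing sequence summing to n. The recurrence d(n, m) = d(n, m−1) + d(n−m, m−1) (use part m at most once) with q(n) = d(n, n) gives q(19) = 54. (Euler's theorem: # distinct-part partitions = # odd-part partitions.)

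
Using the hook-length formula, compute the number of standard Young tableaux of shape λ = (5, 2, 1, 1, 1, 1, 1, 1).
# SYT of shape (5, 2, 1, 1, 1, 1, 1, 1) = 3003

Hook-length formula: f^λ = n! / Π hook(c), product over all cells c of the Young diagram. For λ = (5, 2, 1, 1, 1, 1, 1, 1), n = 13 boxes. Hook lengths by row (left-to-right, top-to-bottom): [12, 5, 3, 2, 1]; [8, 1]; [6]; [5]; [4]; [3]; [2]; [1]. Product of hooks = 2073600. So f^λ = 13! / 2073600 = 6227020800 / 2073600 = 3003.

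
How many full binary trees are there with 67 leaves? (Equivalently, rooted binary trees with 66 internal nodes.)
C_66 = 5632681584560312734993915705849145100

These full binary trees are counted by the Catalan number C_n = (1/(n + 1)) · C(2n, n). For n = 66: C_66 = (1/67) · C(132, 66) = 377389666165540953244592352291892721700/67 = 5632681584560312734993915705849145100.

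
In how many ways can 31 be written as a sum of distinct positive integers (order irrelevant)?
q(31) = 340

A partition into distinct parts is a strictly decreasing sequence summing to n. The recurrence d(n, m) = d(n, m−1) + d(n−m, m−1) (use part m at most once) with q(n) = d(n, n) gives q(31) = 340. (Euler's theorem: # distinct-part partitions = # odd-part partitions.)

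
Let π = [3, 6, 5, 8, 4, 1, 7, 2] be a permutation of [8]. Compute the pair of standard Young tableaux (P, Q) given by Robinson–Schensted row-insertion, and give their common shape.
P = [1, 2, 7] / [3, 4] / [5, 8] / [6];  Q = [1, 2, 4] / [3, 7] / [5, 8] / [6];  common shape = (3, 2, 2, 1)

Row-insert the values π_1, π_2, … into P one at a time, bumping the leftmost entry strictly greater than the inserted value down to the next row. The recording tableau Q records, in position (i, j), the step at which that cell was added to P.
  Insert 3 (step 1): P = [3];  Q = [1]
  Insert 6 (step 2): P = [3, 6];  Q = [1, 2]
  Insert 5 (step 3): P = [3, 5] / [6];  Q = [1, 2] / [3]
  Insert 8 (step 4): P = [3, 5, 8] / [6];  Q = [1, 2, 4] / [3]
  Insert 4 (step 5): P = [3, 4, 8] / [5] / [6];  Q = [1, 2, 4] / [3] / [5]
  Insert 1 (step 6): P = [1, 4, 8] / [3] / [5] / [6];  Q = [1, 2, 4] / [3] / [5] / [6]
  Insert 7 (step 7): P = [1, 4, 7] / [3, 8] / [5] / [6];  Q = [1, 2, 4] / [3, 7] / [5] / [6]
  Insert 2 (step 8): P = [1, 2, 7] / [3, 4] / [5, 8] / [6];  Q = [1, 2, 4] / [3, 7] / [5, 8] / [6]
Final shape: (3, 2, 2, 1).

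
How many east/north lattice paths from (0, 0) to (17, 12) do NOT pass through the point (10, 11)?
Number of paths = 49074207

Total paths from (0, 0) to (17, 12): C(29, 17) = 51895935. Paths through (10, 11): (paths (0, 0) → (10, 11)) × (paths (10, 11) → (17, 12)) = C(21, 10) · C(8, 7) = 352716 · 8 = 2821728. Avoidance count = 51895935 − 2821728 = 49074207.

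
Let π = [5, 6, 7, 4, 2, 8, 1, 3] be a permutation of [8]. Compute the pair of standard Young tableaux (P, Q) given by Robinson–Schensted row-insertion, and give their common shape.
P = [1, 3, 7, 8] / [2, 6] / [4] / [5];  Q = [1, 2, 3, 6] / [4, 8] / [5] / [7];  common shape = (4, 2, 1, 1)

Row-insert the values π_1, π_2, … into P one at a time, bumping the leftmost entry strictly greater than the inserted value down to the next row. The recording tableau Q records, in position (i, j), the step at which that cell was added to P.
  Insert 5 (step 1): P = [5];  Q = [1]
  Insert 6 (step 2): P = [5, 6];  Q = [1, 2]
  Insert 7 (step 3): P = [5, 6, 7];  Q = [1, 2, 3]
  Insert 4 (step 4): P = [4, 6, 7] / [5];  Q = [1, 2, 3] / [4]
  Insert 2 (step 5): P = [2, 6, 7] / [4] / [5];  Q = [1, 2, 3] / [4] / [5]
  Insert 8 (step 6): P = [2, 6, 7, 8] / [4] / [5];  Q = [1, 2, 3, 6] / [4] / [5]
  Insert 1 (step 7): P = [1, 6, 7, 8] / [2] / [4] / [5];  Q = [1, 2, 3, 6] / [4] / [5] / [7]
  Insert 3 (step 8): P = [1, 3, 7, 8] / [2, 6] / [4] / [5];  Q = [1, 2, 3, 6] / [4, 8] / [5] / [7]
Final shape: (4, 2, 1, 1).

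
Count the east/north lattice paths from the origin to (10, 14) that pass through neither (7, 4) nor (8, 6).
Number of paths = 1776291

Inclusion–exclusion. Total paths: C(24, 10) = 1961256. Through P₁: C(11, 7)·C(13, 3) = 94380. Through P₂: C(14, 8)·C(10, 2) = 135135. Since P₁ is strictly southwest of P₂, a monotone path through both must visit P₁ then P₂; paths through both = C(11, 7)·C(3, 1)·C(10, 2) = 44550. Avoid both = 1961256 − 94380 − 135135 + 44550 = 1776291.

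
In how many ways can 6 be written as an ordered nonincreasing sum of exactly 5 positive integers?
p(6, 5 parts) = 1

Partitions of n into exactly k parts ↔ partitions of n − k into at most k parts (subtract 1 from each part). For n = 6, k = 5, the partitions are: 2+1+1+1+1. Count = 1.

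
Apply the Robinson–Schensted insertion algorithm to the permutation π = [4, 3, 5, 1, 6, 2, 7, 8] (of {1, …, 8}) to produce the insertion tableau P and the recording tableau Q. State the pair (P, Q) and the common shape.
P = [1, 2, 6, 7, 8] / [3, 5] / [4];  Q = [1, 3, 5, 7, 8] / [2, 6] / [4];  common shape = (5, 2, 1)

Row-insert the values π_1, π_2, … into P one at a time, bumping the leftmost entry strictly greater than the inserted value down to the next row. The recording tableau Q records, in position (i, j), the step at which that cell was added to P.
  Insert 4 (step 1): P = [4];  Q = [1]
  Insert 3 (step 2): P = [3] / [4];  Q = [1] / [2]
  Insert 5 (step 3): P = [3, 5] / [4];  Q = [1, 3] / [2]
  Insert 1 (step 4): P = [1, 5] / [3] / [4];  Q = [1, 3] / [2] / [4]
  Insert 6 (step 5): P = [1, 5, 6] / [3] / [4];  Q = [1, 3, 5] / [2] / [4]
  Insert 2 (step 6): P = [1, 2, 6] / [3, 5] / [4];  Q = [1, 3, 5] / [2, 6] / [4]
  Insert 7 (step 7): P = [1, 2, 6, 7] / [3, 5] / [4];  Q = [1, 3, 5, 7] / [2, 6] / [4]
  Insert 8 (step 8): P = [1, 2, 6, 7, 8] / [3, 5] / [4];  Q = [1, 3, 5, 7, 8] / [2, 6] / [4]
Final shape: (5, 2, 1).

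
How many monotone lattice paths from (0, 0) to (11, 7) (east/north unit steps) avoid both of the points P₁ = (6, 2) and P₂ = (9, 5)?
Number of paths = 16116

Inclusion–exclusion. Total paths: C(18, 11) = 31824. Through P₁: C(8, 6)·C(10, 5) = 7056. Through P₂: C(14, 9)·C(4, 2) = 12012. Since P₁ is strictly southwest of P₂, a monotone path through both must visit P₁ then P₂; paths through both = C(8, 6)·C(6, 3)·C(4, 2) = 3360. Avoid both = 31824 − 7056 − 12012 + 3360 = 16116.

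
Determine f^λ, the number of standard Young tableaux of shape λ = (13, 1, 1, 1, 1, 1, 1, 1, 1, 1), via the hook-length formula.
# SYT of shape (13, 1, 1, 1, 1, 1, 1, 1, 1, 1) = 293930

Hook-length formula: f^λ = n! / Π hook(c), product over all cells c of the Young diagram. For λ = (13, 1, 1, 1, 1, 1, 1, 1, 1, 1), n = 22 boxes. Hook lengths by row (left-to-right, top-to-bottom): [22, 12, 11, 10, 9, 8, 7, 6, 5, 4, 3, 2, 1]; [9]; [8]; [7]; [6]; [5]; [4]; [3]; [2]; [1]. Product of hooks = 3824042213376000. So f^λ = 22! / 3824042213376000 = 1124000727777607680000 / 3824042213376000 = 293930.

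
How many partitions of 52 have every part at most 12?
p(52, parts ≤ 12) = 126560

Use the recurrence p(n, m) = p(n, m−1) + p(n−m, m): either the largest part is < m (count p(n, m−1)) or the largest part is exactly m (remove one copy of m, count p(n−m, m)). With p(0, ·) = 1 this gives p(52, parts ≤ 12) = 126560. (By conjugating Young diagrams, this also counts partitions of 52 into at most 12 parts.)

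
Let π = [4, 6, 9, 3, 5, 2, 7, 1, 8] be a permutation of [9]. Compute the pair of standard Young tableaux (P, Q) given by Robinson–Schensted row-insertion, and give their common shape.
P = [1, 5, 7, 8] / [2, 6, 9] / [3] / [4];  Q = [1, 2, 3, 9] / [4, 5, 7] / [6] / [8];  common shape = (4, 3, 1, 1)

Row-insert the values π_1, π_2, … into P one at a time, bumping the leftmost entry strictly greater than the inserted value down to the next row. The recording tableau Q records, in position (i, j), the step at which that cell was added to P.
  Insert 4 (step 1): P = [4];  Q = [1]
  Insert 6 (step 2): P = [4, 6];  Q = [1, 2]
  Insert 9 (step 3): P = [4, 6, 9];  Q = [1, 2, 3]
  Insert 3 (step 4): P = [3, 6, 9] / [4];  Q = [1, 2, 3] / [4]
  Insert 5 (step 5): P = [3, 5, 9] / [4, 6];  Q = [1, 2, 3] / [4, 5]
  Insert 2 (step 6): P = [2, 5, 9] / [3, 6] / [4];  Q = [1, 2, 3] / [4, 5] / [6]
  Insert 7 (step 7): P = [2, 5, 7] / [3, 6, 9] / [4];  Q = [1, 2, 3] / [4, 5, 7] / [6]
  Insert 1 (step 8): P = [1, 5, 7] / [2, 6, 9] / [3] / [4];  Q = [1, 2, 3] / [4, 5, 7] / [6] / [8]
  Insert 8 (step 9): P = [1, 5, 7, 8] / [2, 6, 9] / [3] / [4];  Q = [1, 2, 3, 9] / [4, 5, 7] / [6] / [8]
Final shape: (4, 3, 1, 1).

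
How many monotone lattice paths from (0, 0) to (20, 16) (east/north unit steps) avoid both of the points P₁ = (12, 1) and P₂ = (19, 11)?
Number of paths = 6975251172

Inclusion–exclusion. Total paths: C(36, 20) = 7307872110. Through P₁: C(13, 12)·C(23, 8) = 6374082. Through P₂: C(30, 19)·C(6, 1) = 327763800. Since P₁ is strictly southwest of P₂, a monotone path through both must visit P₁ then P₂; paths through both = C(13, 12)·C(17, 7)·C(6, 1) = 1516944. Avoid both = 7307872110 − 6374082 − 327763800 + 1516944 = 6975251172.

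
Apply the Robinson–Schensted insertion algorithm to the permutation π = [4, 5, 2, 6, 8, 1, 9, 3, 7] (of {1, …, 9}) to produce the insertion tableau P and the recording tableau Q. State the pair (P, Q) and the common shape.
P = [1, 3, 6, 7, 9] / [2, 5, 8] / [4];  Q = [1, 2, 4, 5, 7] / [3, 8, 9] / [6];  common shape = (5, 3, 1)

Row-insert the values π_1, π_2, … into P one at a time, bumping the leftmost entry strictly greater than the inserted value down to the next row. The recording tableau Q records, in position (i, j), the step at which that cell was added to P.
  Insert 4 (step 1): P = [4];  Q = [1]
  Insert 5 (step 2): P = [4, 5];  Q = [1, 2]
  Insert 2 (step 3): P = [2, 5] / [4];  Q = [1, 2] / [3]
  Insert 6 (step 4): P = [2, 5, 6] / [4];  Q = [1, 2, 4] / [3]
  Insert 8 (step 5): P = [2, 5, 6, 8] / [4];  Q = [1, 2, 4, 5] / [3]
  Insert 1 (step 6): P = [1, 5, 6, 8] / [2] / [4];  Q = [1, 2, 4, 5] / [3] / [6]
  Insert 9 (step 7): P = [1, 5, 6, 8, 9] / [2] / [4];  Q = [1, 2, 4, 5, 7] / [3] / [6]
  Insert 3 (step 8): P = [1, 3, 6, 8, 9] / [2, 5] / [4];  Q = [1, 2, 4, 5, 7] / [3, 8] / [6]
  Insert 7 (step 9): P = [1, 3, 6, 7, 9] / [2, 5, 8] / [4];  Q = [1, 2, 4, 5, 7] / [3, 8, 9] / [6]
Final shape: (5, 3, 1).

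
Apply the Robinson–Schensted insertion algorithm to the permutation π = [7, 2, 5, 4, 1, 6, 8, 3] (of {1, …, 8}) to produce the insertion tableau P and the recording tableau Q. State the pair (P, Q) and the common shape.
P = [1, 3, 6, 8] / [2, 4] / [5] / [7];  Q = [1, 3, 6, 7] / [2, 8] / [4] / [5];  common shape = (4, 2, 1, 1)

Row-insert the values π_1, π_2, … into P one at a time, bumping the leftmost entry strictly greater than the inserted value down to the next row. The recording tableau Q records, in position (i, j), the step at which that cell was added to P.
  Insert 7 (step 1): P = [7];  Q = [1]
  Insert 2 (step 2): P = [2] / [7];  Q = [1] / [2]
  Insert 5 (step 3): P = [2, 5] / [7];  Q = [1, 3] / [2]
  Insert 4 (step 4): P = [2, 4] / [5] / [7];  Q = [1, 3] / [2] / [4]
  Insert 1 (step 5): P = [1, 4] / [2] / [5] / [7];  Q = [1, 3] / [2] / [4] / [5]
  Insert 6 (step 6): P = [1, 4, 6] / [2] / [5] / [7];  Q = [1, 3, 6] / [2] / [4] / [5]
  Insert 8 (step 7): P = [1, 4, 6, 8] / [2] / [5] / [7];  Q = [1, 3, 6, 7] / [2] / [4] / [5]
  Insert 3 (step 8): P = [1, 3, 6, 8] / [2, 4] / [5] / [7];  Q = [1, 3, 6, 7] / [2, 8] / [4] / [5]
Final shape: (4, 2, 1, 1).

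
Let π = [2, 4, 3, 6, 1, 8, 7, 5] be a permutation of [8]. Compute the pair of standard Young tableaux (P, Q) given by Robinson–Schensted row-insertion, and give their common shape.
P = [1, 3, 5, 7] / [2, 6] / [4, 8];  Q = [1, 2, 4, 6] / [3, 7] / [5, 8];  common shape = (4, 2, 2)

Row-insert the values π_1, π_2, … into P one at a time, bumping the leftmost entry strictly greater than the inserted value down to the next row. The recording tableau Q records, in position (i, j), the step at which that cell was added to P.
  Insert 2 (step 1): P = [2];  Q = [1]
  Insert 4 (step 2): P = [2, 4];  Q = [1, 2]
  Insert 3 (step 3): P = [2, 3] / [4];  Q = [1, 2] / [3]
  Insert 6 (step 4): P = [2, 3, 6] / [4];  Q = [1, 2, 4] / [3]
  Insert 1 (step 5): P = [1, 3, 6] / [2] / [4];  Q = [1, 2, 4] / [3] / [5]
  Insert 8 (step 6): P = [1, 3, 6, 8] / [2] / [4];  Q = [1, 2, 4, 6] / [3] / [5]
  Insert 7 (step 7): P = [1, 3, 6, 7] / [2, 8] / [4];  Q = [1, 2, 4, 6] / [3, 7] / [5]
  Insert 5 (step 8): P = [1, 3, 5, 7] / [2, 6] / [4, 8];  Q = [1, 2, 4, 6] / [3, 7] / [5, 8]
Final shape: (4, 2, 2).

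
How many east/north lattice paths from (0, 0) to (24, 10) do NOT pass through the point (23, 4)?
Number of paths = 131005290

Total paths from (0, 0) to (24, 10): C(34, 24) = 131128140. Paths through (23, 4): (paths (0, 0) → (23, 4)) × (paths (23, 4) → (24, 10)) = C(27, 23) · C(7, 1) = 17550 · 7 = 122850. Avoidance count = 131128140 − 122850 = 131005290.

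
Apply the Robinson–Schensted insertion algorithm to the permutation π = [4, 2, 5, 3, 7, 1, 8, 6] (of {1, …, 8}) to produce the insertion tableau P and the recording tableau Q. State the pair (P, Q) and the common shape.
P = [1, 3, 6, 8] / [2, 5, 7] / [4];  Q = [1, 3, 5, 7] / [2, 4, 8] / [6];  common shape = (4, 3, 1)

Row-insert the values π_1, π_2, … into P one at a time, bumping the leftmost entry strictly greater than the inserted value down to the next row. The recording tableau Q records, in position (i, j), the step at which that cell was added to P.
  Insert 4 (step 1): P = [4];  Q = [1]
  Insert 2 (step 2): P = [2] / [4];  Q = [1] / [2]
  Insert 5 (step 3): P = [2, 5] / [4];  Q = [1, 3] / [2]
  Insert 3 (step 4): P = [2, 3] / [4, 5];  Q = [1, 3] / [2, 4]
  Insert 7 (step 5): P = [2, 3, 7] / [4, 5];  Q = [1, 3, 5] / [2, 4]
  Insert 1 (step 6): P = [1, 3, 7] / [2, 5] / [4];  Q = [1, 3, 5] / [2, 4] / [6]
  Insert 8 (step 7): P = [1, 3, 7, 8] / [2, 5] / [4];  Q = [1, 3, 5, 7] / [2, 4] / [6]
  Insert 6 (step 8): P = [1, 3, 6, 8] / [2, 5, 7] / [4];  Q = [1, 3, 5, 7] / [2, 4, 8] / [6]
Final shape: (4, 3, 1).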